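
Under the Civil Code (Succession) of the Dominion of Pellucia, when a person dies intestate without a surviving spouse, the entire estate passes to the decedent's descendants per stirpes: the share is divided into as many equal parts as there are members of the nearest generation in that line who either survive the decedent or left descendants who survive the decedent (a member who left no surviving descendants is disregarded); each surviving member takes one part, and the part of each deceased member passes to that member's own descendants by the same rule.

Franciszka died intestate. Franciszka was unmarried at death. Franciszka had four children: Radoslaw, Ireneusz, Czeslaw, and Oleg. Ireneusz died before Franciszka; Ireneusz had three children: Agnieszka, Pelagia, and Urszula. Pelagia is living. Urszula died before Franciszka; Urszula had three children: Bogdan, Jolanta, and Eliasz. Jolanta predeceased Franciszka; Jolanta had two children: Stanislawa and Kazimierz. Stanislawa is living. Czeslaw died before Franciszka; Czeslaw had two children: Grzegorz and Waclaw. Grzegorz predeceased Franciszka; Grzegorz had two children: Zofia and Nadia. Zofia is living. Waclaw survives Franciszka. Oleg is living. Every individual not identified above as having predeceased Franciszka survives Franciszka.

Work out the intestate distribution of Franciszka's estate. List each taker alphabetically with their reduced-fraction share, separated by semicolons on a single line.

There is no surviving spouse, so the entire estate passes to Franciszka's descendants per stirpes.
The estate is divided into 4 equal shares of 1/4 among Radoslaw, Ireneusz, Czeslaw, Oleg.
Radoslaw is living and takes 1/4.
Ireneusz predeceased; the 1/4 allotted to Ireneusz's branch passes to Ireneusz's issue by representation.
The 1/4 is divided into 3 equal shares of 1/12 among Agnieszka, Pelagia, Urszula.
Agnieszka is living and takes 1/12.
Pelagia is living and takes 1/12.
Urszula predeceased; the 1/12 allotted to Urszula's branch passes to Urszula's issue by representation.
The 1/12 is divided into 3 equal shares of 1/36 among Bogdan, Jolanta, Eliasz.
Bogdan is living and takes 1/36.
Jolanta predeceased; the 1/36 allotted to Jolanta's branch passes to Jolanta's issue by representation.
The 1/36 is divided into 2 equal shares of 1/72 among Stanislawa, Kazimierz.
Stanislawa is living and takes 1/72.
Kazimierz is living and takes 1/72.
Eliasz is living and takes 1/36.
Czeslaw predeceased; the 1/4 allotted to Czeslaw's branch passes to Czeslaw's issue by representation.
The 1/4 is divided into 2 equal shares of 1/8 among Grzegorz, Waclaw.
Grzegorz predeceased; the 1/8 allotted to Grzegorz's branch passes to Grzegorz's issue by representation.
The 1/8 is divided into 2 equal shares of 1/16 among Zofia, Nadia.
Zofia is living and takes 1/16.
Nadia is living and takes 1/16.
Waclaw is living and takes 1/8.
Oleg is living and takes 1/4.

Agnieszka 1/12; Bogdan 1/36; Eliasz 1/36; Kazimierz 1/72; Nadia 1/16; Oleg 1/4; Pelagia 1/12; Radoslaw 1/4; Stanislawa 1/72; Waclaw 1/8; Zofia 1/16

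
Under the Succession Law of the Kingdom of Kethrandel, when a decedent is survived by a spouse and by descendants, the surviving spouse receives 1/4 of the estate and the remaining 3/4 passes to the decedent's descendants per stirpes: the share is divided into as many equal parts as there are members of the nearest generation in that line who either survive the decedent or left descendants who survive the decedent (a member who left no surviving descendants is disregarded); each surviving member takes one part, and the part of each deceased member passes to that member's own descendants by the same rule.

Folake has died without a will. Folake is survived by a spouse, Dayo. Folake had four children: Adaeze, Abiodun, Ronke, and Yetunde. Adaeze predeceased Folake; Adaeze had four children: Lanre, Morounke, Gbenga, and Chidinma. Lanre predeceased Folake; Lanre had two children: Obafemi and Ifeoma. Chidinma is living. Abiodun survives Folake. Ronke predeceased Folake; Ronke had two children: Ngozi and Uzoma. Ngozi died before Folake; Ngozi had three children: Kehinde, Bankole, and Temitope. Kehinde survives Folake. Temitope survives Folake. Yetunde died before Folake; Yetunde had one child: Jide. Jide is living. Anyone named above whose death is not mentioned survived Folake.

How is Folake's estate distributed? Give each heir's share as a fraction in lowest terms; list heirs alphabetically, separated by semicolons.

Abiodun 3/16; Bankole 1/32; Chidinma 3/64; Dayo 1/4; Gbenga 3/64; Ifeoma 3/128; Jide 3/16; Kehinde 1/32; Morounke 3/64; Obafemi 3/128; Temitope 1/32; Uzoma 3/32

Dayo, as surviving spouse, takes 1/4.
The remaining 3/4 passes to Folake's descendants per stirpes.
The 3/4 is divided into 4 equal shares of 3/16 among Adaeze, Abiodun, Ronke, Yetunde.
Adaeze predeceased; the 3/16 allotted to Adaeze's branch passes to Adaeze's issue by representation.
The 3/16 is divided into 4 equal shares of 3/64 among Lanre, Morounke, Gbenga, Chidinma.
Lanre predeceased; the 3/64 allotted to Lanre's branch passes to Lanre's issue by representation.
The 3/64 is divided into 2 equal shares of 3/128 among Obafemi, Ifeoma.
Obafemi is living and takes 3/128.
Ifeoma is living and takes 3/128.
Morounke is living and takes 3/64.
Gbenga is living and takes 3/64.
Chidinma is living and takes 3/64.
Abiodun is living and takes 3/16.
Ronke predeceased; the 3/16 allotted to Ronke's branch passes to Ronke's issue by representation.
The 3/16 is divided into 2 equal shares of 3/32 among Ngozi, Uzoma.
Ngozi predeceased; the 3/32 allotted to Ngozi's branch passes to Ngozi's issue by representation.
The 3/32 is divided into 3 equal shares of 1/32 among Kehinde, Bankole, Temitope.
Kehinde is living and takes 1/32.
Bankole is living and takes 1/32.
Temitope is living and takes 1/32.
Uzoma is living and takes 3/32.
Yetunde predeceased; the 3/16 allotted to Yetunde's branch passes to Yetunde's issue by representation.
Jide is the sole taker at this level and receives the full 3/16.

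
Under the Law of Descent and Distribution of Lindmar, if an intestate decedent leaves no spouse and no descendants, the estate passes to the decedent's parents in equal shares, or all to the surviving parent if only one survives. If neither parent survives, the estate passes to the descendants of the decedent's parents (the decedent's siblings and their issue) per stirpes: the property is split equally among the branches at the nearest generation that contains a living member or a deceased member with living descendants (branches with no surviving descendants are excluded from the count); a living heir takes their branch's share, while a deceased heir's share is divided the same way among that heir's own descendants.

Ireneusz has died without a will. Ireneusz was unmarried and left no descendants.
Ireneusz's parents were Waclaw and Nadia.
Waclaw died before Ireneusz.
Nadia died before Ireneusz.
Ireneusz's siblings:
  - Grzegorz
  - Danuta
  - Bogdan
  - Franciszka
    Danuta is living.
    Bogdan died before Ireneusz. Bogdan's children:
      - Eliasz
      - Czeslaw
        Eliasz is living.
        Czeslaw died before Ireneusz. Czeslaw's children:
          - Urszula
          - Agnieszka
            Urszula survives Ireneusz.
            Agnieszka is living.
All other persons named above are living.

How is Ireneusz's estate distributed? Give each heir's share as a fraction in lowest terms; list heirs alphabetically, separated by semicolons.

Neither parent survives and there are no descendants, so the estate passes to Ireneusz's siblings and their issue per stirpes.
The estate is divided into 4 equal shares of 1/4 among Grzegorz, Danuta, Bogdan, Franciszka.
Grzegorz is living and takes 1/4.
Danuta is living and takes 1/4.
Bogdan predeceased; the 1/4 allotted to Bogdan's branch passes to Bogdan's issue by representation.
The 1/4 is divided into 2 equal shares of 1/8 among Eliasz, Czeslaw.
Eliasz is living and takes 1/8.
Czeslaw predeceased; the 1/8 allotted to Czeslaw's branch passes to Czeslaw's issue by representation.
The 1/8 is divided into 2 equal shares of 1/16 among Urszula, Agnieszka.
Urszula is living and takes 1/16.
Agnieszka is living and takes 1/16.
Franciszka is living and takes 1/4.

Agnieszka 1/16; Danuta 1/4; Eliasz 1/8; Franciszka 1/4; Grzegorz 1/4; Urszula 1/16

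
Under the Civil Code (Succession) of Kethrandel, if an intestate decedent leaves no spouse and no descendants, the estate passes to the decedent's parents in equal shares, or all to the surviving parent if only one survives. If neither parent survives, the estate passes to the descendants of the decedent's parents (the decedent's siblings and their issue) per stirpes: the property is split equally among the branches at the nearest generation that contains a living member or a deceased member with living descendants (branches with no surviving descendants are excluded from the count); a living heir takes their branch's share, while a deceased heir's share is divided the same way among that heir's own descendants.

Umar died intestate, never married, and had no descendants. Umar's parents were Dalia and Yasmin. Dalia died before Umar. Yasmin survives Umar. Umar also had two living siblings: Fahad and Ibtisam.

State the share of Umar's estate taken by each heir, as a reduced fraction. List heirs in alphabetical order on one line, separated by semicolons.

Yasmin 1

Only one parent, Yasmin, survives, so Yasmin takes the entire estate. The siblings take nothing because a surviving parent has priority.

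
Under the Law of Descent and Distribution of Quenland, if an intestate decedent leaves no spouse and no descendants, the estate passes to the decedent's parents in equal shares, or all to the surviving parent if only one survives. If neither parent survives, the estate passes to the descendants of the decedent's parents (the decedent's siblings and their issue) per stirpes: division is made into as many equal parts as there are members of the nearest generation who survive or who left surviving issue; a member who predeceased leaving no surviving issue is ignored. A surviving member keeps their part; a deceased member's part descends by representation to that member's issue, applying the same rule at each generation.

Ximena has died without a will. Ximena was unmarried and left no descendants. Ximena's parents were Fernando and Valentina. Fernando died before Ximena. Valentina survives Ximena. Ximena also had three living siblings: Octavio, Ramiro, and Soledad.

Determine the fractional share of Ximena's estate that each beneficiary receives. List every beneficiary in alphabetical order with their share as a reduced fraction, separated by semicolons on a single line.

Valentina 1

Only one parent, Valentina, survives, so Valentina takes the entire estate. The siblings take nothing because a surviving parent has priority.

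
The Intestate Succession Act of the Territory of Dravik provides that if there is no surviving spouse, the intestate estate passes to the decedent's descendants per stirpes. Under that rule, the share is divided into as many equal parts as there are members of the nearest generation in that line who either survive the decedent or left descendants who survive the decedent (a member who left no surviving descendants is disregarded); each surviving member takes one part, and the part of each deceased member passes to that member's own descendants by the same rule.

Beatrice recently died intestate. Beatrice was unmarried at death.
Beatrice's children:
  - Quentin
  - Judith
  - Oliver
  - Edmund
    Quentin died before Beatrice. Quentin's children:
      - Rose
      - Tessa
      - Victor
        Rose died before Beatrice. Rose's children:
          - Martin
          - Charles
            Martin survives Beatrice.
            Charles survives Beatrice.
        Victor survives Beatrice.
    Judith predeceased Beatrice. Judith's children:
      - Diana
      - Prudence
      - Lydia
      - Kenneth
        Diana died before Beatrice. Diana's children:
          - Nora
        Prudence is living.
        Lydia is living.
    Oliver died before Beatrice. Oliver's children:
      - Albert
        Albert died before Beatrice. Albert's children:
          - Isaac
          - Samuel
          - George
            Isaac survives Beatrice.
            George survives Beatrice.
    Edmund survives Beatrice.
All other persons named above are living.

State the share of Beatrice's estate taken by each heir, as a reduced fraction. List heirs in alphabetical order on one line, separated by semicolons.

Charles 1/24; Edmund 1/4; George 1/12; Isaac 1/12; Kenneth 1/16; Lydia 1/16; Martin 1/24; Nora 1/16; Prudence 1/16; Samuel 1/12; Tessa 1/12; Victor 1/12

There is no surviving spouse, so the entire estate passes to Beatrice's descendants per stirpes.
The estate is divided into 4 equal shares of 1/4 among Quentin, Judith, Oliver, Edmund.
Quentin predeceased; the 1/4 allotted to Quentin's branch passes to Quentin's issue by representation.
The 1/4 is divided into 3 equal shares of 1/12 among Rose, Tessa, Victor.
Rose predeceased; the 1/12 allotted to Rose's branch passes to Rose's issue by representation.
The 1/12 is divided into 2 equal shares of 1/24 among Martin, Charles.
Martin is living and takes 1/24.
Charles is living and takes 1/24.
Tessa is living and takes 1/12.
Victor is living and takes 1/12.
Judith predeceased; the 1/4 allotted to Judith's branch passes to Judith's issue by representation.
The 1/4 is divided into 4 equal shares of 1/16 among Diana, Prudence, Lydia, Kenneth.
Diana predeceased; the 1/16 allotted to Diana's branch passes to Diana's issue by representation.
Nora is the sole taker at this level and receives the full 1/16.
Prudence is living and takes 1/16.
Lydia is living and takes 1/16.
Kenneth is living and takes 1/16.
Oliver predeceased; the 1/4 allotted to Oliver's branch passes to Oliver's issue by representation.
Albert's line is the sole branch at this level, so the full 1/4 passes to Albert's issue by representation.
The 1/4 is divided into 3 equal shares of 1/12 among Isaac, Samuel, George.
Isaac is living and takes 1/12.
Samuel is living and takes 1/12.
George is living and takes 1/12.
Edmund is living and takes 1/4.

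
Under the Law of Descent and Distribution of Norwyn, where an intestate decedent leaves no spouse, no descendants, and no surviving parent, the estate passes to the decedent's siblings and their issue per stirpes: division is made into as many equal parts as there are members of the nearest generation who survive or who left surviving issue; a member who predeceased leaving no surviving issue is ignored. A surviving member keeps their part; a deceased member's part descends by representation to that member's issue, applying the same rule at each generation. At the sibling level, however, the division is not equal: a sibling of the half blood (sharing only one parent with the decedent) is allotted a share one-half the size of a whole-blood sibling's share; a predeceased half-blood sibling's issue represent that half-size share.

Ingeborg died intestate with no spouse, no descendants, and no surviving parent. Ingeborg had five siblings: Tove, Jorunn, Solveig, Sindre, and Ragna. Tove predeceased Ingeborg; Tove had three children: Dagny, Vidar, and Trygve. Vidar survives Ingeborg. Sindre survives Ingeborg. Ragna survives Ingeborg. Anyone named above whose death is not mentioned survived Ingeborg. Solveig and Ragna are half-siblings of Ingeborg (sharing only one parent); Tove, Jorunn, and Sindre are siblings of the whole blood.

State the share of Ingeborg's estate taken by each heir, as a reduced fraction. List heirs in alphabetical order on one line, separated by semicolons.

No spouse, descendants, or parent survives, so the estate passes to Ingeborg's siblings per stirpes.
Half-blood siblings count for one-half the weight of whole-blood siblings at the initial division.
Dividing 1 in proportion to weights (total weight 4): Tove (weight 1) → 1/4; Jorunn (weight 1) → 1/4; Solveig (weight 1/2) → 1/8; Sindre (weight 1) → 1/4; Ragna (weight 1/2) → 1/8.
Tove predeceased; the 1/4 allotted to Tove's branch passes to Tove's issue by representation.
The 1/4 is divided into 3 equal shares of 1/12 among Dagny, Vidar, Trygve.
Dagny is living and takes 1/12.
Vidar is living and takes 1/12.
Trygve is living and takes 1/12.
Jorunn is living and takes 1/4.
Solveig is living and takes 1/8.
Sindre is living and takes 1/4.
Ragna is living and takes 1/8.

Dagny 1/12; Jorunn 1/4; Ragna 1/8; Sindre 1/4; Solveig 1/8; Trygve 1/12; Vidar 1/12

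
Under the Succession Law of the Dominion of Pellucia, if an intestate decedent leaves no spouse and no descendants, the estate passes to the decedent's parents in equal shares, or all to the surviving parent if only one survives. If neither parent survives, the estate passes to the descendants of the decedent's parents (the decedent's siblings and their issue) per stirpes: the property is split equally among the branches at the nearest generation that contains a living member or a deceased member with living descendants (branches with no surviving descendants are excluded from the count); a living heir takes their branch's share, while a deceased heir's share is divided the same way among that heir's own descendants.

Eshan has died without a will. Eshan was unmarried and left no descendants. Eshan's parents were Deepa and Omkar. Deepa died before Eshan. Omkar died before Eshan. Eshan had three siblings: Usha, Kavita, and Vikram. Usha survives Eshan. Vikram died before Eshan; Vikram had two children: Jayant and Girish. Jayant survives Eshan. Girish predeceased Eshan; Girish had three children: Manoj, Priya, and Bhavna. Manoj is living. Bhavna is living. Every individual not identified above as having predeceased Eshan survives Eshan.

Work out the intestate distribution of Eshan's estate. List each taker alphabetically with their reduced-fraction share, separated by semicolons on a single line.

Bhavna 1/18; Jayant 1/6; Kavita 1/3; Manoj 1/18; Priya 1/18; Usha 1/3

Neither parent survives and there are no descendants, so the estate passes to Eshan's siblings and their issue per stirpes.
The estate is divided into 3 equal shares of 1/3 among Usha, Kavita, Vikram.
Usha is living and takes 1/3.
Kavita is living and takes 1/3.
Vikram predeceased; the 1/3 allotted to Vikram's branch passes to Vikram's issue by representation.
The 1/3 is divided into 2 equal shares of 1/6 among Jayant, Girish.
Jayant is living and takes 1/6.
Girish predeceased; the 1/6 allotted to Girish's branch passes to Girish's issue by representation.
The 1/6 is divided into 3 equal shares of 1/18 among Manoj, Priya, Bhavna.
Manoj is living and takes 1/18.
Priya is living and takes 1/18.
Bhavna is living and takes 1/18.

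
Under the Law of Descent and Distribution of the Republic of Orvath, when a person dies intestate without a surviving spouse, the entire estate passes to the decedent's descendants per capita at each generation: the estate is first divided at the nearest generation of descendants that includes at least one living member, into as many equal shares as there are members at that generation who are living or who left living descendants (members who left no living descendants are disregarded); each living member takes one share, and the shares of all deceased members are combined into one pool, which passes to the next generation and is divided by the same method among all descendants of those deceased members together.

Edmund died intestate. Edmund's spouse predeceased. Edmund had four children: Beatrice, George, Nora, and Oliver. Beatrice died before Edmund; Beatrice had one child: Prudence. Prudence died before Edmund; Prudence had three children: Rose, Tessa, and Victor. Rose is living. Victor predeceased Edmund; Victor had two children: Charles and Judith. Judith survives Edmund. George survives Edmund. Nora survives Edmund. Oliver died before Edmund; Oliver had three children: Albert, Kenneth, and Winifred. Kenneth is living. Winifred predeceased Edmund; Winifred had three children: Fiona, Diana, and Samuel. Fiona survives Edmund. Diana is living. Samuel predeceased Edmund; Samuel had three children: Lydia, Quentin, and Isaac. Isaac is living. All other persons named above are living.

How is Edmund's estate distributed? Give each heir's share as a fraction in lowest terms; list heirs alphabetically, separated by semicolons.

Albert 1/8; Charles 1/60; Diana 1/24; Fiona 1/24; George 1/4; Isaac 1/60; Judith 1/60; Kenneth 1/8; Lydia 1/60; Nora 1/4; Quentin 1/60; Rose 1/24; Tessa 1/24

There is no surviving spouse, so the entire estate passes to Edmund's descendants per capita at each generation.
At generation 1 (Beatrice, George, Nora, Oliver) there are 4 shares of (1)/4 = 1/4 each.
Living: George and Nora — each takes 1/4.
Deceased: Beatrice and Oliver. Their combined 1/2 is pooled and carried to generation 2.
At generation 2 (Prudence, Albert, Kenneth, Winifred) there are 4 shares of (1/2)/4 = 1/8 each.
Living: Albert and Kenneth — each takes 1/8.
Deceased: Prudence and Winifred. Their combined 1/4 is pooled and carried to generation 3.
At generation 3 (Rose, Tessa, Victor, Fiona, Diana, Samuel) there are 6 shares of (1/4)/6 = 1/24 each.
Living: Rose, Tessa, Fiona, and Diana — each takes 1/24.
Deceased: Victor and Samuel. Their combined 1/12 is pooled and carried to generation 4.
At generation 4 (Charles, Judith, Lydia, Quentin, Isaac) there are 5 shares of (1/12)/5 = 1/60 each.
Living: Charles, Judith, Lydia, Quentin, and Isaac — each takes 1/60.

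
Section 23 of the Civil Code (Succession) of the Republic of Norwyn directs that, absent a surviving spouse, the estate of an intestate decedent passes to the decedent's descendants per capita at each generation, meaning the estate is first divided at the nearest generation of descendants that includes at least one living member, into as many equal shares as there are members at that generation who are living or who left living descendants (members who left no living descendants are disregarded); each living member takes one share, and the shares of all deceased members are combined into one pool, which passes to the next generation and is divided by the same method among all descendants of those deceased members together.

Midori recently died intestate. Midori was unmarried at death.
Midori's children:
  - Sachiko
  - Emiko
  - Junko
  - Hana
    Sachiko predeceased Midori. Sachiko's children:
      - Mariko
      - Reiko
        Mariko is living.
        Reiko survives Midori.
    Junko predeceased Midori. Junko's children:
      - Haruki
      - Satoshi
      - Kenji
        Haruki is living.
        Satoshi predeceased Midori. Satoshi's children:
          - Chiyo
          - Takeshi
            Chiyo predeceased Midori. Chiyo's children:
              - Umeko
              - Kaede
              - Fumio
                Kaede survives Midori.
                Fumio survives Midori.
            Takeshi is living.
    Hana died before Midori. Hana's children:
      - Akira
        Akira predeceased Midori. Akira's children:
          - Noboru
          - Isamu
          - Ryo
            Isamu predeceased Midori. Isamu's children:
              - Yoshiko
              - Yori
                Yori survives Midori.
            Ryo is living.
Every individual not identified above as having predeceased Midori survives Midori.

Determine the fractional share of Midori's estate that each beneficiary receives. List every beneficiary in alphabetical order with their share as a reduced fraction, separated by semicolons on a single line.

There is no surviving spouse, so the entire estate passes to Midori's descendants per capita at each generation.
At generation 1 (Sachiko, Emiko, Junko, Hana) there are 4 shares of (1)/4 = 1/4 each.
Living: Emiko — each takes 1/4.
Deceased: Sachiko, Junko, and Hana. Their combined 3/4 is pooled and carried to generation 2.
At generation 2 (Mariko, Reiko, Haruki, Satoshi, Kenji, Akira) there are 6 shares of (3/4)/6 = 1/8 each.
Living: Mariko, Reiko, Haruki, and Kenji — each takes 1/8.
Deceased: Satoshi and Akira. Their combined 1/4 is pooled and carried to generation 3.
At generation 3 (Chiyo, Takeshi, Noboru, Isamu, Ryo) there are 5 shares of (1/4)/5 = 1/20 each.
Living: Takeshi, Noboru, and Ryo — each takes 1/20.
Deceased: Chiyo and Isamu. Their combined 1/10 is pooled and carried to generation 4.
At generation 4 (Umeko, Kaede, Fumio, Yoshiko, Yori) there are 5 shares of (1/10)/5 = 1/50 each.
Living: Umeko, Kaede, Fumio, Yoshiko, and Yori — each takes 1/50.

Emiko 1/4; Fumio 1/50; Haruki 1/8; Kaede 1/50; Kenji 1/8; Mariko 1/8; Noboru 1/20; Reiko 1/8; Ryo 1/20; Takeshi 1/20; Umeko 1/50; Yori 1/50; Yoshiko 1/50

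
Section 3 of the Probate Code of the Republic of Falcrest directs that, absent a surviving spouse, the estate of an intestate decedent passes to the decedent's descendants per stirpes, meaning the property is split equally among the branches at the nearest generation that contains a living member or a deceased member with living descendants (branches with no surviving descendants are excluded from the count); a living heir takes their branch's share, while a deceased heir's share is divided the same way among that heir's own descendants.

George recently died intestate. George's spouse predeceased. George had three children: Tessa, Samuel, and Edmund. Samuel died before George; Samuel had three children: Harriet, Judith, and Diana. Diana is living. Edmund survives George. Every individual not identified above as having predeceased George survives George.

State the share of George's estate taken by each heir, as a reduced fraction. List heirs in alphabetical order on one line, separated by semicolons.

There is no surviving spouse, so the entire estate passes to George's descendants per stirpes.
The estate is divided into 3 equal shares of 1/3 among Tessa, Samuel, Edmund.
Tessa is living and takes 1/3.
Samuel predeceased; the 1/3 allotted to Samuel's branch passes to Samuel's issue by representation.
The 1/3 is divided into 3 equal shares of 1/9 among Harriet, Judith, Diana.
Harriet is living and takes 1/9.
Judith is living and takes 1/9.
Diana is living and takes 1/9.
Edmund is living and takes 1/3.

Diana 1/9; Edmund 1/3; Harriet 1/9; Judith 1/9; Tessa 1/3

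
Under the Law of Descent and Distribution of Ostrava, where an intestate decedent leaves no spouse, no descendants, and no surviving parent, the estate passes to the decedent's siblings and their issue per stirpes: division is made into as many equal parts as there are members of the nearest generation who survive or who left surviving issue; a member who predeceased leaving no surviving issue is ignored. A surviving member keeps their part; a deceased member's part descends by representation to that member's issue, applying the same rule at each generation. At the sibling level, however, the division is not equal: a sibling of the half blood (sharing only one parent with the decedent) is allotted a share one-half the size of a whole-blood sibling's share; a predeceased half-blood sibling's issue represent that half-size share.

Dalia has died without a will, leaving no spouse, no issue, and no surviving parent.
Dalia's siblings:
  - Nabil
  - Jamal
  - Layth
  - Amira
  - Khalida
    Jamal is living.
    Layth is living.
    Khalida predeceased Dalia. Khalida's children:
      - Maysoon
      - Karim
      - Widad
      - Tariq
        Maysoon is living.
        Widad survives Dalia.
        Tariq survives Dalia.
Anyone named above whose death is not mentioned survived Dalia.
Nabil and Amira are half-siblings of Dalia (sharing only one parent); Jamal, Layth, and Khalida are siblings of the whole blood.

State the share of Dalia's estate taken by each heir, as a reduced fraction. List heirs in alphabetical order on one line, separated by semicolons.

No spouse, descendants, or parent survives, so the estate passes to Dalia's siblings per stirpes.
Half-blood siblings count for one-half the weight of whole-blood siblings at the initial division.
Dividing 1 in proportion to weights (total weight 4): Nabil (weight 1/2) → 1/8; Jamal (weight 1) → 1/4; Layth (weight 1) → 1/4; Amira (weight 1/2) → 1/8; Khalida (weight 1) → 1/4.
Nabil is living and takes 1/8.
Jamal is living and takes 1/4.
Layth is living and takes 1/4.
Amira is living and takes 1/8.
Khalida predeceased; the 1/4 allotted to Khalida's branch passes to Khalida's issue by representation.
The 1/4 is divided into 4 equal shares of 1/16 among Maysoon, Karim, Widad, Tariq.
Maysoon is living and takes 1/16.
Karim is living and takes 1/16.
Widad is living and takes 1/16.
Tariq is living and takes 1/16.

Amira 1/8; Jamal 1/4; Karim 1/16; Layth 1/4; Maysoon 1/16; Nabil 1/8; Tariq 1/16; Widad 1/16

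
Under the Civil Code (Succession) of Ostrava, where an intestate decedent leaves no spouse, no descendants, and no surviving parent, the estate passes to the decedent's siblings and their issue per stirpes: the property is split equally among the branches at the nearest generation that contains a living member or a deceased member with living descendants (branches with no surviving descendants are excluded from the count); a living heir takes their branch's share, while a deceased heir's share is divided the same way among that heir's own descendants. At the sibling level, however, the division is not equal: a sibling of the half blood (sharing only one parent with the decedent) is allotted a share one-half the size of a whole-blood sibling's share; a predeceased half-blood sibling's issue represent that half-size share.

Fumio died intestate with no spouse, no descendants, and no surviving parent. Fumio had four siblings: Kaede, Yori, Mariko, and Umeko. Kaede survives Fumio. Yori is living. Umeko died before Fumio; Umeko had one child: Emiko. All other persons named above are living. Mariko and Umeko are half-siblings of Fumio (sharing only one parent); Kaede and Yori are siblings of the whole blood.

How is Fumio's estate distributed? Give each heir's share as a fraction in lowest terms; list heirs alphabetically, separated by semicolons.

No spouse, descendants, or parent survives, so the estate passes to Fumio's siblings per stirpes.
Half-blood siblings count for one-half the weight of whole-blood siblings at the initial division.
Dividing 1 in proportion to weights (total weight 3): Kaede (weight 1) → 1/3; Yori (weight 1) → 1/3; Mariko (weight 1/2) → 1/6; Umeko (weight 1/2) → 1/6.
Kaede is living and takes 1/3.
Yori is living and takes 1/3.
Mariko is living and takes 1/6.
Umeko predeceased; the 1/6 allotted to Umeko's branch passes to Umeko's issue by representation.
Emiko is the sole taker at this level and receives the full 1/6.

Emiko 1/6; Kaede 1/3; Mariko 1/6; Yori 1/3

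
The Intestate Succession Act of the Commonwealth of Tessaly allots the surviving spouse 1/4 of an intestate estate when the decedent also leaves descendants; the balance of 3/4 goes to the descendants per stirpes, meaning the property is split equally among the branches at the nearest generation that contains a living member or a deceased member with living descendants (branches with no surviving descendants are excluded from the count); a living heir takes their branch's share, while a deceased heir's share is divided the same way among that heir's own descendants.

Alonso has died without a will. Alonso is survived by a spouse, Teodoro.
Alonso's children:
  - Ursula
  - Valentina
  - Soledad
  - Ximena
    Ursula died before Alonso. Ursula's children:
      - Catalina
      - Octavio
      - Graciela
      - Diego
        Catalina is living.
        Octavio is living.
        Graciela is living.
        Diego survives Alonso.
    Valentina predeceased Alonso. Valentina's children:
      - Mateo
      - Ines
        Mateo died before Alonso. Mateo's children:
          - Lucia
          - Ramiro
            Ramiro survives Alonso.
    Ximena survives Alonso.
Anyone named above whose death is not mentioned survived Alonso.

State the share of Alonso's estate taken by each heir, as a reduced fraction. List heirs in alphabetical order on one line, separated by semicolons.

Catalina 3/64; Diego 3/64; Graciela 3/64; Ines 3/32; Lucia 3/64; Octavio 3/64; Ramiro 3/64; Soledad 3/16; Teodoro 1/4; Ximena 3/16

Teodoro, as surviving spouse, takes 1/4.
The remaining 3/4 passes to Alonso's descendants per stirpes.
The 3/4 is divided into 4 equal shares of 3/16 among Ursula, Valentina, Soledad, Ximena.
Ursula predeceased; the 3/16 allotted to Ursula's branch passes to Ursula's issue by representation.
The 3/16 is divided into 4 equal shares of 3/64 among Catalina, Octavio, Graciela, Diego.
Catalina is living and takes 3/64.
Octavio is living and takes 3/64.
Graciela is living and takes 3/64.
Diego is living and takes 3/64.
Valentina predeceased; the 3/16 allotted to Valentina's branch passes to Valentina's issue by representation.
The 3/16 is divided into 2 equal shares of 3/32 among Mateo, Ines.
Mateo predeceased; the 3/32 allotted to Mateo's branch passes to Mateo's issue by representation.
The 3/32 is divided into 2 equal shares of 3/64 among Lucia, Ramiro.
Lucia is living and takes 3/64.
Ramiro is living and takes 3/64.
Ines is living and takes 3/32.
Soledad is living and takes 3/16.
Ximena is living and takes 3/16.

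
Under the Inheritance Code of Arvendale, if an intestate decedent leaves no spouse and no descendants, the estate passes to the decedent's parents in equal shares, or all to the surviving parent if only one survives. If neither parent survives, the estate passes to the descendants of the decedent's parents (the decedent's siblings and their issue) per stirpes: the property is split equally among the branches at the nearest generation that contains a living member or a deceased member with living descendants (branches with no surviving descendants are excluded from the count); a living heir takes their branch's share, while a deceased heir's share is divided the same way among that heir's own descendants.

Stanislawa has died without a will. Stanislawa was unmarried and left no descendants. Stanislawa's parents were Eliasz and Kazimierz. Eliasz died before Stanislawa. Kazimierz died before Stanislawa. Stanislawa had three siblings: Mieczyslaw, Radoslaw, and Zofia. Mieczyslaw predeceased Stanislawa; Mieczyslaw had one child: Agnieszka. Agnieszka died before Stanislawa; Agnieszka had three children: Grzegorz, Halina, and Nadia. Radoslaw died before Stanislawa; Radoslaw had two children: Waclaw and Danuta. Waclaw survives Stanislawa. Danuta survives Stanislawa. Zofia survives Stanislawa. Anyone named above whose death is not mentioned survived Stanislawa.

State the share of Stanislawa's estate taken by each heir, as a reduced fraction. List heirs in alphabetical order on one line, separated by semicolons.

Danuta 1/6; Grzegorz 1/9; Halina 1/9; Nadia 1/9; Waclaw 1/6; Zofia 1/3

Neither parent survives and there are no descendants, so the estate passes to Stanislawa's siblings and their issue per stirpes.
The estate is divided into 3 equal shares of 1/3 among Mieczyslaw, Radoslaw, Zofia.
Mieczyslaw predeceased; the 1/3 allotted to Mieczyslaw's branch passes to Mieczyslaw's issue by representation.
Agnieszka's line is the sole branch at this level, so the full 1/3 passes to Agnieszka's issue by representation.
The 1/3 is divided into 3 equal shares of 1/9 among Grzegorz, Halina, Nadia.
Grzegorz is living and takes 1/9.
Halina is living and takes 1/9.
Nadia is living and takes 1/9.
Radoslaw predeceased; the 1/3 allotted to Radoslaw's branch passes to Radoslaw's issue by representation.
The 1/3 is divided into 2 equal shares of 1/6 among Waclaw, Danuta.
Waclaw is living and takes 1/6.
Danuta is living and takes 1/6.
Zofia is living and takes 1/3.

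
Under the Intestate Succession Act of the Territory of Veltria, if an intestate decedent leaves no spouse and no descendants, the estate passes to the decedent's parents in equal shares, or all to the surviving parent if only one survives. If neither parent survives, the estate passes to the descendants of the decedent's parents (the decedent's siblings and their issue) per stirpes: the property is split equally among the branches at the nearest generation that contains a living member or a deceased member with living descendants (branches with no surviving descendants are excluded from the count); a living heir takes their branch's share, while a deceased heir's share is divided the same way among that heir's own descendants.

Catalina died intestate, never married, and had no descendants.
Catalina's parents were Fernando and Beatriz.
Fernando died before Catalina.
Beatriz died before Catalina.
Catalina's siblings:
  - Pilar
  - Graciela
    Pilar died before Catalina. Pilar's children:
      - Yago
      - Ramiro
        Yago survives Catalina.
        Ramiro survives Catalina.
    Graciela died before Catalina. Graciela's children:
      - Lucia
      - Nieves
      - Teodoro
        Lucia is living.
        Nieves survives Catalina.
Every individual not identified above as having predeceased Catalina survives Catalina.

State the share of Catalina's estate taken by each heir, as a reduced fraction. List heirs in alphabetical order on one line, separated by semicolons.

Lucia 1/6; Nieves 1/6; Ramiro 1/4; Teodoro 1/6; Yago 1/4

Neither parent survives and there are no descendants, so the estate passes to Catalina's siblings and their issue per stirpes.
The estate is divided into 2 equal shares of 1/2 among Pilar, Graciela.
Pilar predeceased; the 1/2 allotted to Pilar's branch passes to Pilar's issue by representation.
The 1/2 is divided into 2 equal shares of 1/4 among Yago, Ramiro.
Yago is living and takes 1/4.
Ramiro is living and takes 1/4.
Graciela predeceased; the 1/2 allotted to Graciela's branch passes to Graciela's issue by representation.
The 1/2 is divided into 3 equal shares of 1/6 among Lucia, Nieves, Teodoro.
Lucia is living and takes 1/6.
Nieves is living and takes 1/6.
Teodoro is living and takes 1/6.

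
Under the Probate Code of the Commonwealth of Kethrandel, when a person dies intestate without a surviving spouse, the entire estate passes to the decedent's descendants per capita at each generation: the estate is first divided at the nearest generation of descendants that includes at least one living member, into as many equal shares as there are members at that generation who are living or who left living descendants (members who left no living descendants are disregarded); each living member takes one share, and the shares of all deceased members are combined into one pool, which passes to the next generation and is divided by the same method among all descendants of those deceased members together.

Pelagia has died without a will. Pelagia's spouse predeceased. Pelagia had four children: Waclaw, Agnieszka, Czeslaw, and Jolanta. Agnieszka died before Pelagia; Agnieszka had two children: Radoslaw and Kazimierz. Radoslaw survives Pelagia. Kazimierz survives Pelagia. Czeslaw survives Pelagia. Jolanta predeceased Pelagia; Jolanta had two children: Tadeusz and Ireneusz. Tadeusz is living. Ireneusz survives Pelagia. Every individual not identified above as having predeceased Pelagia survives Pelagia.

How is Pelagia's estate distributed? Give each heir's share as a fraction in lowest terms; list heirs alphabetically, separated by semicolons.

There is no surviving spouse, so the entire estate passes to Pelagia's descendants per capita at each generation.
At generation 1 (Waclaw, Agnieszka, Czeslaw, Jolanta) there are 4 shares of (1)/4 = 1/4 each.
Living: Waclaw and Czeslaw — each takes 1/4.
Deceased: Agnieszka and Jolanta. Their combined 1/2 is pooled and carried to generation 2.
At generation 2 (Radoslaw, Kazimierz, Tadeusz, Ireneusz) there are 4 shares of (1/2)/4 = 1/8 each.
Living: Radoslaw, Kazimierz, Tadeusz, and Ireneusz — each takes 1/8.

Czeslaw 1/4; Ireneusz 1/8; Kazimierz 1/8; Radoslaw 1/8; Tadeusz 1/8; Waclaw 1/4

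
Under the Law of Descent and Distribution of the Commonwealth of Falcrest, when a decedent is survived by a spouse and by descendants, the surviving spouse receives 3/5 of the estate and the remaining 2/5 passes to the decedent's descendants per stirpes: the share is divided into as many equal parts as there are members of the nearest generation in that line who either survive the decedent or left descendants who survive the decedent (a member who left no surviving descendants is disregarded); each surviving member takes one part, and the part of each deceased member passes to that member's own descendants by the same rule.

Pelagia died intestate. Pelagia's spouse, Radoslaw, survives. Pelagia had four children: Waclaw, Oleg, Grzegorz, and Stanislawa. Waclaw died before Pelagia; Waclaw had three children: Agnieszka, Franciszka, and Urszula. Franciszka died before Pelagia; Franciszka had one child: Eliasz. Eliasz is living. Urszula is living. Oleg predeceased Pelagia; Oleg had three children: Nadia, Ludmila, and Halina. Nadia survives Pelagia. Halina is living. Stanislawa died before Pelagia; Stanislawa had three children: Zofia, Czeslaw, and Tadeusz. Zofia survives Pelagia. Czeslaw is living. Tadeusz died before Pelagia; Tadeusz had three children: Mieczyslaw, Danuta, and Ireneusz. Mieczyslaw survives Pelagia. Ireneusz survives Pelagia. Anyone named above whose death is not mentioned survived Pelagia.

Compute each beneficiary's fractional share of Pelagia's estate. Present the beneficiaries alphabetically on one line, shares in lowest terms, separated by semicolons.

Agnieszka 1/30; Czeslaw 1/30; Danuta 1/90; Eliasz 1/30; Grzegorz 1/10; Halina 1/30; Ireneusz 1/90; Ludmila 1/30; Mieczyslaw 1/90; Nadia 1/30; Radoslaw 3/5; Urszula 1/30; Zofia 1/30

Radoslaw, as surviving spouse, takes 3/5.
The remaining 2/5 passes to Pelagia's descendants per stirpes.
The 2/5 is divided into 4 equal shares of 1/10 among Waclaw, Oleg, Grzegorz, Stanislawa.
Waclaw predeceased; the 1/10 allotted to Waclaw's branch passes to Waclaw's issue by representation.
The 1/10 is divided into 3 equal shares of 1/30 among Agnieszka, Franciszka, Urszula.
Agnieszka is living and takes 1/30.
Franciszka predeceased; the 1/30 allotted to Franciszka's branch passes to Franciszka's issue by representation.
Eliasz is the sole taker at this level and receives the full 1/30.
Urszula is living and takes 1/30.
Oleg predeceased; the 1/10 allotted to Oleg's branch passes to Oleg's issue by representation.
The 1/10 is divided into 3 equal shares of 1/30 among Nadia, Ludmila, Halina.
Nadia is living and takes 1/30.
Ludmila is living and takes 1/30.
Halina is living and takes 1/30.
Grzegorz is living and takes 1/10.
Stanislawa predeceased; the 1/10 allotted to Stanislawa's branch passes to Stanislawa's issue by representation.
The 1/10 is divided into 3 equal shares of 1/30 among Zofia, Czeslaw, Tadeusz.
Zofia is living and takes 1/30.
Czeslaw is living and takes 1/30.
Tadeusz predeceased; the 1/30 allotted to Tadeusz's branch passes to Tadeusz's issue by representation.
The 1/30 is divided into 3 equal shares of 1/90 among Mieczyslaw, Danuta, Ireneusz.
Mieczyslaw is living and takes 1/90.
Danuta is living and takes 1/90.
Ireneusz is living and takes 1/90.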